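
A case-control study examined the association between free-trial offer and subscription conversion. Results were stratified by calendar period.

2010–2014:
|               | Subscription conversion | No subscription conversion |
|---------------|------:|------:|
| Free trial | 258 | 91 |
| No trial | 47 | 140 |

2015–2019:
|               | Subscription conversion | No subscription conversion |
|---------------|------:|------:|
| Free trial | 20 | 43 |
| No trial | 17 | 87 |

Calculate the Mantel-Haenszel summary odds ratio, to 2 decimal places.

OR_MH = Σ(aᵢdᵢ/nᵢ) / Σ(bᵢcᵢ/nᵢ), where nᵢ is the stratum total.
Stratum 1 (2010–2014): n = 536; a·d/n = 258·140/536 = 67.3881; b·c/n = 91·47/536 = 7.9795
Stratum 2 (2015–2019): n = 167; a·d/n = 20·87/167 = 10.4192; b·c/n = 43·17/167 = 4.3772
OR_MH = (67.3881 + 10.4192) / (7.9795 + 4.3772) = 77.8072 / 12.3567 = 6.29675

6.30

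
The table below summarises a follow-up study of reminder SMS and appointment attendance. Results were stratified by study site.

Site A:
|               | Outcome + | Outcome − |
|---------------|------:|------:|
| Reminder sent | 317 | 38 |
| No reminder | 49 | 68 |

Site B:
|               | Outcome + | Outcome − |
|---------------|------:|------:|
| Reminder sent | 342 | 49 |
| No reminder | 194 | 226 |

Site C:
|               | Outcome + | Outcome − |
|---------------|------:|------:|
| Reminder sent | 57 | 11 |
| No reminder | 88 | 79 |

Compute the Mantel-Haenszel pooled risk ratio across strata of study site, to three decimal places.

RR_MH = Σ(aᵢ·n₀ᵢ/nᵢ) / Σ(cᵢ·n₁ᵢ/nᵢ), with n₁ᵢ = aᵢ+bᵢ (exposed), n₀ᵢ = cᵢ+dᵢ (unexposed), nᵢ = n₁ᵢ+n₀ᵢ.
Stratum 1 (Site A): n₁ = 355, n₀ = 117, n = 472; a·n₀/n = 317·117/472 = 78.5784; c·n₁/n = 49·355/472 = 36.8538
Stratum 2 (Site B): n₁ = 391, n₀ = 420, n = 811; a·n₀/n = 342·420/811 = 177.1147; c·n₁/n = 194·391/811 = 93.5314
Stratum 3 (Site C): n₁ = 68, n₀ = 167, n = 235; a·n₀/n = 57·167/235 = 40.5064; c·n₁/n = 88·68/235 = 25.4638
RR_MH = (78.5784 + 177.1147 + 40.5064) / (36.8538 + 93.5314 + 25.4638) = 296.1994 / 155.8491 = 1.90055

1.901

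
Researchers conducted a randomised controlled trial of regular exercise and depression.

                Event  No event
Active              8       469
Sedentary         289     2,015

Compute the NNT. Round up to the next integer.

Risk in treated group = 8/477 = 0.01677; risk in control = 289/2304 = 0.12543.
Absolute risk reduction = 0.12543 − 0.01677 = 0.10866
NNT = 1 / ARR = 1 / 0.10866 = 9.203 → round up → 10

10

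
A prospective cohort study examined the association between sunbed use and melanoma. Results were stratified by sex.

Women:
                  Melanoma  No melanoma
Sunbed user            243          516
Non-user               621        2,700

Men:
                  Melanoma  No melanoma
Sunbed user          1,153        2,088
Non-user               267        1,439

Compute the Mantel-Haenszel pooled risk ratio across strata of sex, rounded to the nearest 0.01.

RR_MH = Σ(aᵢ·n₀ᵢ/nᵢ) / Σ(cᵢ·n₁ᵢ/nᵢ), with n₁ᵢ = aᵢ+bᵢ (exposed), n₀ᵢ = cᵢ+dᵢ (unexposed), nᵢ = n₁ᵢ+n₀ᵢ.
Stratum 1 (Women): n₁ = 759, n₀ = 3321, n = 4080; a·n₀/n = 243·3321/4080 = 197.7949; c·n₁/n = 621·759/4080 = 115.5243
Stratum 2 (Men): n₁ = 3241, n₀ = 1706, n = 4947; a·n₀/n = 1153·1706/4947 = 397.6184; c·n₁/n = 267·3241/4947 = 174.9236
RR_MH = (197.7949 + 397.6184) / (115.5243 + 174.9236) = 595.4132 / 290.4479 = 2.04998

2.05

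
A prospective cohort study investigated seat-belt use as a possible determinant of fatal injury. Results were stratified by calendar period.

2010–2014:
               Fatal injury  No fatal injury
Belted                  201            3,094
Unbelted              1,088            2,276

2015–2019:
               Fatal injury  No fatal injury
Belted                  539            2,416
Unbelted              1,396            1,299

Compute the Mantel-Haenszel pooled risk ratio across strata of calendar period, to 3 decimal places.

0.283

RR_MH = Σ(aᵢ·n₀ᵢ/nᵢ) / Σ(cᵢ·n₁ᵢ/nᵢ), with n₁ᵢ = aᵢ+bᵢ (exposed), n₀ᵢ = cᵢ+dᵢ (unexposed), nᵢ = n₁ᵢ+n₀ᵢ.
Stratum 1 (2010–2014): n₁ = 3295, n₀ = 3364, n = 6659; a·n₀/n = 201·3364/6659 = 101.5414; c·n₁/n = 1088·3295/6659 = 538.3631
Stratum 2 (2015–2019): n₁ = 2955, n₀ = 2695, n = 5650; a·n₀/n = 539·2695/5650 = 257.0982; c·n₁/n = 1396·2955/5650 = 730.1204
RR_MH = (101.5414 + 257.0982) / (538.3631 + 730.1204) = 358.6396 / 1268.4835 = 0.28273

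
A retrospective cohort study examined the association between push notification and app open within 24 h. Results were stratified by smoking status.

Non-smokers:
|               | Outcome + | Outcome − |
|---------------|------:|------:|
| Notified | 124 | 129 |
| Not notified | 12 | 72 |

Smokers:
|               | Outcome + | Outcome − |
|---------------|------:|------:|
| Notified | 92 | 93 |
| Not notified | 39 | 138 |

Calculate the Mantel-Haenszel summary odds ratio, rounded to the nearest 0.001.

4.213

OR_MH = Σ(aᵢdᵢ/nᵢ) / Σ(bᵢcᵢ/nᵢ), where nᵢ is the stratum total.
Stratum 1 (Non-smokers): n = 337; a·d/n = 124·72/337 = 26.4926; b·c/n = 129·12/337 = 4.5935
Stratum 2 (Smokers): n = 362; a·d/n = 92·138/362 = 35.0718; b·c/n = 93·39/362 = 10.0193
OR_MH = (26.4926 + 35.0718) / (4.5935 + 10.0193) = 61.5644 / 14.6128 = 4.21304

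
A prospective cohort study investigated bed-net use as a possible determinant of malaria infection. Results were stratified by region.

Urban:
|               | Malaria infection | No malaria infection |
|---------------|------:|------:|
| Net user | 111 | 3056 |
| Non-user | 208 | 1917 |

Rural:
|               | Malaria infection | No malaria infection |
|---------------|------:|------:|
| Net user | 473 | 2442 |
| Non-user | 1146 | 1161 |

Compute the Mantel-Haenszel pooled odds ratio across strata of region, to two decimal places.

OR_MH = Σ(aᵢdᵢ/nᵢ) / Σ(bᵢcᵢ/nᵢ), where nᵢ is the stratum total.
Stratum 1 (Urban): n = 5292; a·d/n = 111·1917/5292 = 40.2092; b·c/n = 3056·208/5292 = 120.1149
Stratum 2 (Rural): n = 5222; a·d/n = 473·1161/5222 = 105.1614; b·c/n = 2442·1146/5222 = 535.9119
OR_MH = (40.2092 + 105.1614) / (120.1149 + 535.9119) = 145.3706 / 656.0268 = 0.22159

0.22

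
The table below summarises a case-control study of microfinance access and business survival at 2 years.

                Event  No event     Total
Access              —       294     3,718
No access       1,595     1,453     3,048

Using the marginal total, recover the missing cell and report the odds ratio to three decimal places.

The missing cell is in the exposed row: 3718 − 294 = 3424.
So a = 3424, b = 294, c = 1595, d = 1453.
OR = (a·d)/(b·c) = (3424 × 1453) / (294 × 1595) = 4975072 / 468930 = 10.60941

10.609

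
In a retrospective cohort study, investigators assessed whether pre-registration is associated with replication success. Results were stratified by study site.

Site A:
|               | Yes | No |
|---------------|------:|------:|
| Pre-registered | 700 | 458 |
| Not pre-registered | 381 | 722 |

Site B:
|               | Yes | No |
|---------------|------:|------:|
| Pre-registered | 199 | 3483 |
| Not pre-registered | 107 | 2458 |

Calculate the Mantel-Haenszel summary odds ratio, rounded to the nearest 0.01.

2.21

OR_MH = Σ(aᵢdᵢ/nᵢ) / Σ(bᵢcᵢ/nᵢ), where nᵢ is the stratum total.
Stratum 1 (Site A): n = 2261; a·d/n = 700·722/2261 = 223.5294; b·c/n = 458·381/2261 = 77.1774
Stratum 2 (Site B): n = 6247; a·d/n = 199·2458/6247 = 78.3003; b·c/n = 3483·107/6247 = 59.6576
OR_MH = (223.5294 + 78.3003) / (77.1774 + 59.6576) = 301.8297 / 136.8350 = 2.20579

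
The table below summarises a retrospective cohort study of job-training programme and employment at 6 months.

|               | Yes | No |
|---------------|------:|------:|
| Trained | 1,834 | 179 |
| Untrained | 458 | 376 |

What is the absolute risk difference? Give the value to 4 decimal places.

Cells: a = 1834, b = 179, c = 458, d = 376.
Risk in exposed = 1834/2013 = 0.911078; risk in unexposed = 458/834 = 0.549161.
Risk difference = 0.911078 − 0.549161 = 0.361917

0.3619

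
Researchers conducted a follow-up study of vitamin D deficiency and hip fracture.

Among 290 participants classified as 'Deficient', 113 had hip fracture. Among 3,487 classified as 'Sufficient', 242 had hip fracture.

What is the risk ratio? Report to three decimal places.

From the description: a = 113, b = 177, c = 242, d = 3245.
Risk in exposed = 113/290 = 0.38966; risk in unexposed = 242/3487 = 0.06940.
RR = 0.38966 / 0.06940 = 5.61458
The risk among the exposed is 5.61 times that among the unexposed.

5.615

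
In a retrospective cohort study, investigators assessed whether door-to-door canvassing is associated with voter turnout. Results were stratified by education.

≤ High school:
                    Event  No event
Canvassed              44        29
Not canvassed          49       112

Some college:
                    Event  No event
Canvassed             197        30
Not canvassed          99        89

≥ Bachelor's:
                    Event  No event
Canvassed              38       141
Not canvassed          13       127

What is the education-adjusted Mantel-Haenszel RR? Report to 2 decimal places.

RR_MH = Σ(aᵢ·n₀ᵢ/nᵢ) / Σ(cᵢ·n₁ᵢ/nᵢ), with n₁ᵢ = aᵢ+bᵢ (exposed), n₀ᵢ = cᵢ+dᵢ (unexposed), nᵢ = n₁ᵢ+n₀ᵢ.
Stratum 1 (≤ High school): n₁ = 73, n₀ = 161, n = 234; a·n₀/n = 44·161/234 = 30.2735; c·n₁/n = 49·73/234 = 15.2863
Stratum 2 (Some college): n₁ = 227, n₀ = 188, n = 415; a·n₀/n = 197·188/415 = 89.2434; c·n₁/n = 99·227/415 = 54.1518
Stratum 3 (≥ Bachelor's): n₁ = 179, n₀ = 140, n = 319; a·n₀/n = 38·140/319 = 16.6771; c·n₁/n = 13·179/319 = 7.2947
RR_MH = (30.2735 + 89.2434 + 16.6771) / (15.2863 + 54.1518 + 7.2947) = 136.1940 / 76.7328 = 1.77491

1.77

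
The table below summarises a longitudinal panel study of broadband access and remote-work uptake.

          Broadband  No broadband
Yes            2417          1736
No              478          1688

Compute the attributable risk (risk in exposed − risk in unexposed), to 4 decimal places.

Reading the table with exposure as columns: a = 2417 (Broadband, case), b = 478 (Broadband, non-case), c = 1736 (No broadband, case), d = 1688.
Risk in exposed = 2417/2895 = 0.834888; risk in unexposed = 1736/3424 = 0.507009.
Risk difference = 0.834888 − 0.507009 = 0.327878

0.3279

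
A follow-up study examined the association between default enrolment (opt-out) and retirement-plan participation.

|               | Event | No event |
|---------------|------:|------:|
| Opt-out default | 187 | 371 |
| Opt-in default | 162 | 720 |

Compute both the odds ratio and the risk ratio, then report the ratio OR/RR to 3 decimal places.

1.228

Cells: a = 187, b = 371, c = 162, d = 720.
OR = (187·720)/(371·162) = 134640/60102 = 2.24019
Risk in exposed = 187/558 = 0.33513; risk in unexposed = 162/882 = 0.18367; RR = 1.82457
OR/RR = 2.24019 / 1.82457 = 1.22779
The outcome is not rare, so the OR lies further from 1 than the RR.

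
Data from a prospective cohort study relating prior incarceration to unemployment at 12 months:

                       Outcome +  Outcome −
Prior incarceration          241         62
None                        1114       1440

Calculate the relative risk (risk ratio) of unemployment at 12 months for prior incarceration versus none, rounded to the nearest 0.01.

1.82

Cells: a = 241, b = 62, c = 1114, d = 1440.
Risk in exposed = 241/303 = 0.79538; risk in unexposed = 1114/2554 = 0.43618.
RR = 0.79538 / 0.43618 = 1.82352
The risk among the exposed is 1.82 times that among the unexposed.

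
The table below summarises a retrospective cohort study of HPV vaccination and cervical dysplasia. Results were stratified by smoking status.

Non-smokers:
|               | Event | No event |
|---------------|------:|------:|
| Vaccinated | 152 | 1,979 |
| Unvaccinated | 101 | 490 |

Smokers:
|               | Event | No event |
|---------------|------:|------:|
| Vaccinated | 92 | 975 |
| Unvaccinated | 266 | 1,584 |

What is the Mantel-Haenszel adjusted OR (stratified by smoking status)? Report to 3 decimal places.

0.476

OR_MH = Σ(aᵢdᵢ/nᵢ) / Σ(bᵢcᵢ/nᵢ), where nᵢ is the stratum total.
Stratum 1 (Non-smokers): n = 2722; a·d/n = 152·490/2722 = 27.3622; b·c/n = 1979·101/2722 = 73.4309
Stratum 2 (Smokers): n = 2917; a·d/n = 92·1584/2917 = 49.9582; b·c/n = 975·266/2917 = 88.9098
OR_MH = (27.3622 + 49.9582) / (73.4309 + 88.9098) = 77.3204 / 162.3408 = 0.47628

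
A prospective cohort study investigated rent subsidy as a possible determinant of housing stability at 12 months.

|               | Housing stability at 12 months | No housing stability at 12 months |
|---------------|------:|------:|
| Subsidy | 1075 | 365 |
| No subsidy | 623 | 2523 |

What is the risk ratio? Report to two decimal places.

3.77

Cells: a = 1075, b = 365, c = 623, d = 2523.
Risk in exposed = 1075/1440 = 0.74653; risk in unexposed = 623/3146 = 0.19803.
RR = 0.74653 / 0.19803 = 3.76979
The risk among the exposed is 3.77 times that among the unexposed.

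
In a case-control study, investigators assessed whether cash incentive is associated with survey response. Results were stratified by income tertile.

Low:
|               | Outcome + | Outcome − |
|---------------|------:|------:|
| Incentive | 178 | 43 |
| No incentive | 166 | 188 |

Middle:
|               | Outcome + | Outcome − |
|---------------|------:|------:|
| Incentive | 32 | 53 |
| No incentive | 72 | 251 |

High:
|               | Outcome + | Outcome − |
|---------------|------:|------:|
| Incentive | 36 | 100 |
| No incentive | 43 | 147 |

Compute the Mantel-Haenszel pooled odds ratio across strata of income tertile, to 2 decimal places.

2.69

OR_MH = Σ(aᵢdᵢ/nᵢ) / Σ(bᵢcᵢ/nᵢ), where nᵢ is the stratum total.
Stratum 1 (Low): n = 575; a·d/n = 178·188/575 = 58.1983; b·c/n = 43·166/575 = 12.4139
Stratum 2 (Middle): n = 408; a·d/n = 32·251/408 = 19.6863; b·c/n = 53·72/408 = 9.3529
Stratum 3 (High): n = 326; a·d/n = 36·147/326 = 16.2331; b·c/n = 100·43/326 = 13.1902
OR_MH = (58.1983 + 19.6863 + 16.2331) / (12.4139 + 9.3529 + 13.1902) = 94.1177 / 34.9570 = 2.69238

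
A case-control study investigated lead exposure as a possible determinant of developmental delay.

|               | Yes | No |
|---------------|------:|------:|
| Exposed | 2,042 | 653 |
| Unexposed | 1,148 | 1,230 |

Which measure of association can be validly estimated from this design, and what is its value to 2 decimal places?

3.35

Cells: a = 2042, b = 653, c = 1148, d = 1230.
This is a case-control study: participants were sampled on outcome status, so risks in the source population cannot be estimated directly — relative risk is not valid here. The odds ratio is the appropriate measure.
OR = (a·d)/(b·c) = (2042 × 1230) / (653 × 1148) = 2511660 / 749644 = 3.35047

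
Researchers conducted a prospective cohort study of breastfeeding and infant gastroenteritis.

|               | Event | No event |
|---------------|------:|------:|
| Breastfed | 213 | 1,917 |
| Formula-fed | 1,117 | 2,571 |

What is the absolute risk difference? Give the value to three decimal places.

Cells: a = 213, b = 1917, c = 1117, d = 2571.
Risk in exposed = 213/2130 = 0.100000; risk in unexposed = 1117/3688 = 0.302874.
Risk difference = 0.100000 − 0.302874 = -0.202874

-0.203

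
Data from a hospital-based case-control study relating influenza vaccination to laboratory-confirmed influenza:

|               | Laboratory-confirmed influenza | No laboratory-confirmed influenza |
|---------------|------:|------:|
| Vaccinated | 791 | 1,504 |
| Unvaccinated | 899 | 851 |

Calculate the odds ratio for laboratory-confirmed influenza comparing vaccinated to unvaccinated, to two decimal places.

0.50

Cells: a = 791, b = 1504, c = 899, d = 851.
OR = (a·d)/(b·c) = (791 × 851) / (1504 × 899) = 673141 / 1352096 = 0.49785
Exposure is associated with lower odds of laboratory-confirmed influenza (OR = 0.50 < 1).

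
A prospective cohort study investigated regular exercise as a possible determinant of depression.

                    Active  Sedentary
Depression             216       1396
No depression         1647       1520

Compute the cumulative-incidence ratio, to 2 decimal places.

0.24

Reading the table with exposure as columns: a = 216 (Active, case), b = 1647 (Active, non-case), c = 1396 (Sedentary, case), d = 1520.
Risk in exposed = 216/1863 = 0.11594; risk in unexposed = 1396/2916 = 0.47874.
RR = 0.11594 / 0.47874 = 0.24218
The risk is 76% lower among the exposed than among the unexposed.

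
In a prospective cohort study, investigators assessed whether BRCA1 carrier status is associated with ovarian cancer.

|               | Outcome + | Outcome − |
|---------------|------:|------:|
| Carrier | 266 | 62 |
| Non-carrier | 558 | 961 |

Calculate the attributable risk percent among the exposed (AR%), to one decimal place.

54.7

Cells: a = 266, b = 62, c = 558, d = 961.
Risk in exposed = 266/328 = 0.81098; risk in unexposed = 558/1519 = 0.36735.
RR = 0.81098/0.36735 = 2.20766
AR% = (RR − 1)/RR × 100 = (2.20766 − 1)/2.20766 × 100 = 54.7031%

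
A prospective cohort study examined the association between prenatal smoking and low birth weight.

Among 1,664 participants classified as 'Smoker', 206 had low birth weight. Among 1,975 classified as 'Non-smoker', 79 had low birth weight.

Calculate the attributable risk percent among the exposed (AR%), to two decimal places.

From the description: a = 206, b = 1458, c = 79, d = 1896.
Risk in exposed = 206/1664 = 0.12380; risk in unexposed = 79/1975 = 0.04000.
RR = 0.12380/0.04000 = 3.09495
AR% = (RR − 1)/RR × 100 = (3.09495 − 1)/3.09495 × 100 = 67.6893%

67.69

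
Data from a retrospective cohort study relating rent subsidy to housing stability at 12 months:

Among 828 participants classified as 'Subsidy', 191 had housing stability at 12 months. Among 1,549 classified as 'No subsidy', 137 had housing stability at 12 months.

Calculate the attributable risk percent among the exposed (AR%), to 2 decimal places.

61.66

From the description: a = 191, b = 637, c = 137, d = 1412.
Risk in exposed = 191/828 = 0.23068; risk in unexposed = 137/1549 = 0.08844.
RR = 0.23068/0.08844 = 2.60816
AR% = (RR − 1)/RR × 100 = (2.60816 − 1)/2.60816 × 100 = 61.6588%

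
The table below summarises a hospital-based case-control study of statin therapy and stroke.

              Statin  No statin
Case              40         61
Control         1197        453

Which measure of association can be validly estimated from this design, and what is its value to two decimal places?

0.25

Reading the table with exposure as columns: a = 40 (Statin, case), b = 1197 (Statin, non-case), c = 61 (No statin, case), d = 453.
This is a hospital-based case-control study: participants were sampled on outcome status, so risks in the source population cannot be estimated directly — relative risk is not valid here. The odds ratio is the appropriate measure.
OR = (a·d)/(b·c) = (40 × 453) / (1197 × 61) = 18120 / 73017 = 0.24816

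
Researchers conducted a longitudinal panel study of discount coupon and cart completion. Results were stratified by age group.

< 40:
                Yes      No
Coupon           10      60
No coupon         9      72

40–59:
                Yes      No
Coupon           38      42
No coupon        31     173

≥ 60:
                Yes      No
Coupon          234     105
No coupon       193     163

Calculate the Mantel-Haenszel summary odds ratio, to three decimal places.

2.219

OR_MH = Σ(aᵢdᵢ/nᵢ) / Σ(bᵢcᵢ/nᵢ), where nᵢ is the stratum total.
Stratum 1 (< 40): n = 151; a·d/n = 10·72/151 = 4.7682; b·c/n = 60·9/151 = 3.5762
Stratum 2 (40–59): n = 284; a·d/n = 38·173/284 = 23.1479; b·c/n = 42·31/284 = 4.5845
Stratum 3 (≥ 60): n = 695; a·d/n = 234·163/695 = 54.8806; b·c/n = 105·193/695 = 29.1583
OR_MH = (4.7682 + 23.1479 + 54.8806) / (3.5762 + 4.5845 + 29.1583) = 82.7967 / 37.3189 = 2.21862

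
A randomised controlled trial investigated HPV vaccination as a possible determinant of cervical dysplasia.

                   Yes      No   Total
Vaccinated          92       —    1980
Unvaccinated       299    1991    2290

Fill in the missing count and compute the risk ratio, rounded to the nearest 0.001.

0.356

The missing cell is in the exposed row: 1980 − 92 = 1888.
So a = 92, b = 1888, c = 299, d = 1991.
RR = [a/(a+b)] / [c/(c+d)] = (92/1980) / (299/2290) = 0.04646/0.13057 = 0.35587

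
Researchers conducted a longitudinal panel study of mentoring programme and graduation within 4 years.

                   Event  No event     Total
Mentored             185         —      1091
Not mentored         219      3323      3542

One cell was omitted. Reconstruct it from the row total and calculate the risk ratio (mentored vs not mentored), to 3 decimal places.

2.743

The missing cell is in the exposed row: 1091 − 185 = 906.
So a = 185, b = 906, c = 219, d = 3323.
RR = [a/(a+b)] / [c/(c+d)] = (185/1091) / (219/3542) = 0.16957/0.06183 = 2.74253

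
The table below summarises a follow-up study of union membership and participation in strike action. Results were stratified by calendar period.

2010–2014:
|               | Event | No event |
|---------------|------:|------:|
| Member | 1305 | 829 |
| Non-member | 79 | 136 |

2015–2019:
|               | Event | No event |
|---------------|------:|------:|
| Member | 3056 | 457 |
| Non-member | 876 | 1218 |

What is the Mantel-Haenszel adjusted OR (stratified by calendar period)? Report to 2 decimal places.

OR_MH = Σ(aᵢdᵢ/nᵢ) / Σ(bᵢcᵢ/nᵢ), where nᵢ is the stratum total.
Stratum 1 (2010–2014): n = 2349; a·d/n = 1305·136/2349 = 75.5556; b·c/n = 829·79/2349 = 27.8804
Stratum 2 (2015–2019): n = 5607; a·d/n = 3056·1218/5607 = 663.8502; b·c/n = 457·876/5607 = 71.3986
OR_MH = (75.5556 + 663.8502) / (27.8804 + 71.3986) = 739.4057 / 99.2790 = 7.44776

7.45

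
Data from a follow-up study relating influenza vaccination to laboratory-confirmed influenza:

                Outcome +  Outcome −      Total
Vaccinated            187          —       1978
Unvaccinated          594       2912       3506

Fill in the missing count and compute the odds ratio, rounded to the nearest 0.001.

The missing cell is in the exposed row: 1978 − 187 = 1791.
So a = 187, b = 1791, c = 594, d = 2912.
OR = (a·d)/(b·c) = (187 × 2912) / (1791 × 594) = 544544 / 1063854 = 0.51186

0.512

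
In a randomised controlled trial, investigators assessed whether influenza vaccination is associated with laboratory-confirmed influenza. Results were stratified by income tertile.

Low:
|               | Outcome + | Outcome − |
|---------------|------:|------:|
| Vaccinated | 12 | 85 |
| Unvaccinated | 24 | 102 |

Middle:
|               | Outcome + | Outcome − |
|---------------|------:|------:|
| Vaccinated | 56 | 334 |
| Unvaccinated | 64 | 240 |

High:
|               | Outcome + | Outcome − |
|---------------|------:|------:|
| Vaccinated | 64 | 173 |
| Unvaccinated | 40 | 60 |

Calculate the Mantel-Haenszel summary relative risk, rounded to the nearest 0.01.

RR_MH = Σ(aᵢ·n₀ᵢ/nᵢ) / Σ(cᵢ·n₁ᵢ/nᵢ), with n₁ᵢ = aᵢ+bᵢ (exposed), n₀ᵢ = cᵢ+dᵢ (unexposed), nᵢ = n₁ᵢ+n₀ᵢ.
Stratum 1 (Low): n₁ = 97, n₀ = 126, n = 223; a·n₀/n = 12·126/223 = 6.7803; c·n₁/n = 24·97/223 = 10.4395
Stratum 2 (Middle): n₁ = 390, n₀ = 304, n = 694; a·n₀/n = 56·304/694 = 24.5303; c·n₁/n = 64·390/694 = 35.9654
Stratum 3 (High): n₁ = 237, n₀ = 100, n = 337; a·n₀/n = 64·100/337 = 18.9911; c·n₁/n = 40·237/337 = 28.1306
RR_MH = (6.7803 + 24.5303 + 18.9911) / (10.4395 + 35.9654 + 28.1306) = 50.3016 / 74.5354 = 0.67487

0.67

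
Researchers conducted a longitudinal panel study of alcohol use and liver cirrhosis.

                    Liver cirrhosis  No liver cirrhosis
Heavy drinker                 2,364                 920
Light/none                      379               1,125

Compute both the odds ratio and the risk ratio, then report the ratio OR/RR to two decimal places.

Cells: a = 2364, b = 920, c = 379, d = 1125.
OR = (2364·1125)/(920·379) = 2659500/348680 = 7.62734
Risk in exposed = 2364/3284 = 0.71985; risk in unexposed = 379/1504 = 0.25199; RR = 2.85662
OR/RR = 7.62734 / 2.85662 = 2.67005
The outcome is not rare, so the OR lies further from 1 than the RR.

2.67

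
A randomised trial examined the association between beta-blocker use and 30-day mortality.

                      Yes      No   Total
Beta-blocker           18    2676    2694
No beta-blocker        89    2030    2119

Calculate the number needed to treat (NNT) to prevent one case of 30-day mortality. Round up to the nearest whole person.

29

Risk in treated group = 18/2694 = 0.00668; risk in control = 89/2119 = 0.04200.
Absolute risk reduction = 0.04200 − 0.00668 = 0.03532
NNT = 1 / ARR = 1 / 0.03532 = 28.313 → round up → 29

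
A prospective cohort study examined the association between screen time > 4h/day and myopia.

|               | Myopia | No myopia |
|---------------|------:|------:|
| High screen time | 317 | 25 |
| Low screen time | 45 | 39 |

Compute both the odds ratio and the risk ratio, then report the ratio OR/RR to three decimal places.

6.351

Cells: a = 317, b = 25, c = 45, d = 39.
OR = (317·39)/(25·45) = 12363/1125 = 10.98933
Risk in exposed = 317/342 = 0.92690; risk in unexposed = 45/84 = 0.53571; RR = 1.73021
OR/RR = 10.98933 / 1.73021 = 6.35143
The outcome is not rare, so the OR lies further from 1 than the RR.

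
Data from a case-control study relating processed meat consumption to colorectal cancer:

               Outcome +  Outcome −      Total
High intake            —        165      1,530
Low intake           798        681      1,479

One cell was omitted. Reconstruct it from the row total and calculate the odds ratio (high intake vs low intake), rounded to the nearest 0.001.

7.060

The missing cell is in the exposed row: 1530 − 165 = 1365.
So a = 1365, b = 165, c = 798, d = 681.
OR = (a·d)/(b·c) = (1365 × 681) / (165 × 798) = 929565 / 131670 = 7.05981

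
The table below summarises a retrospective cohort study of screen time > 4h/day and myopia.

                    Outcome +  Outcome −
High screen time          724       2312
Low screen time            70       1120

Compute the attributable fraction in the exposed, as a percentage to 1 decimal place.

75.3

Cells: a = 724, b = 2312, c = 70, d = 1120.
Risk in exposed = 724/3036 = 0.23847; risk in unexposed = 70/1190 = 0.05882.
RR = 0.23847/0.05882 = 4.05402
AR% = (RR − 1)/RR × 100 = (4.05402 − 1)/4.05402 × 100 = 75.3331%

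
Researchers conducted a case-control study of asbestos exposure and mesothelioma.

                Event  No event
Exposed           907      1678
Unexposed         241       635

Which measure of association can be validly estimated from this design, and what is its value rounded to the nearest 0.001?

Cells: a = 907, b = 1678, c = 241, d = 635.
This is a case-control study: participants were sampled on outcome status, so risks in the source population cannot be estimated directly — relative risk is not valid here. The odds ratio is the appropriate measure.
OR = (a·d)/(b·c) = (907 × 635) / (1678 × 241) = 575945 / 404398 = 1.42420

1.424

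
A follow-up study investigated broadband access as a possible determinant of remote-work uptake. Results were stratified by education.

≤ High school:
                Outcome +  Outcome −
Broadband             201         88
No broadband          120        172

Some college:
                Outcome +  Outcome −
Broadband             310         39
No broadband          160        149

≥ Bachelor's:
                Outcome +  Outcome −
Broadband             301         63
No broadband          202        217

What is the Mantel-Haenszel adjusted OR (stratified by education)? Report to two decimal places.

4.85

OR_MH = Σ(aᵢdᵢ/nᵢ) / Σ(bᵢcᵢ/nᵢ), where nᵢ is the stratum total.
Stratum 1 (≤ High school): n = 581; a·d/n = 201·172/581 = 59.5043; b·c/n = 88·120/581 = 18.1756
Stratum 2 (Some college): n = 658; a·d/n = 310·149/658 = 70.1976; b·c/n = 39·160/658 = 9.4833
Stratum 3 (≥ Bachelor's): n = 783; a·d/n = 301·217/783 = 83.4189; b·c/n = 63·202/783 = 16.2529
OR_MH = (59.5043 + 70.1976 + 83.4189) / (18.1756 + 9.4833 + 16.2529) = 213.1208 / 43.9117 = 4.85339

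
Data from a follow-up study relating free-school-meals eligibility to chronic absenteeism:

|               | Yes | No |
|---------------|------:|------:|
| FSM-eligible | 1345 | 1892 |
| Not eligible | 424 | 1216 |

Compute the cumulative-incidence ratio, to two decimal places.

1.61

Cells: a = 1345, b = 1892, c = 424, d = 1216.
Risk in exposed = 1345/3237 = 0.41551; risk in unexposed = 424/1640 = 0.25854.
RR = 0.41551 / 0.25854 = 1.60715
The risk among the exposed is 1.61 times that among the unexposed.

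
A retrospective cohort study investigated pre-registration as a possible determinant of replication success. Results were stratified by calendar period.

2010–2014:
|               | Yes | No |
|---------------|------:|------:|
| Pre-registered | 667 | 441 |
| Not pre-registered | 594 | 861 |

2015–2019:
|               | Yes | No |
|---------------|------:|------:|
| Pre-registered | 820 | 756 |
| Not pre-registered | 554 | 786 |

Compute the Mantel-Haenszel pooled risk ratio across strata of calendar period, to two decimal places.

1.36

RR_MH = Σ(aᵢ·n₀ᵢ/nᵢ) / Σ(cᵢ·n₁ᵢ/nᵢ), with n₁ᵢ = aᵢ+bᵢ (exposed), n₀ᵢ = cᵢ+dᵢ (unexposed), nᵢ = n₁ᵢ+n₀ᵢ.
Stratum 1 (2010–2014): n₁ = 1108, n₀ = 1455, n = 2563; a·n₀/n = 667·1455/2563 = 378.6520; c·n₁/n = 594·1108/2563 = 256.7897
Stratum 2 (2015–2019): n₁ = 1576, n₀ = 1340, n = 2916; a·n₀/n = 820·1340/2916 = 376.8176; c·n₁/n = 554·1576/2916 = 299.4184
RR_MH = (378.6520 + 376.8176) / (256.7897 + 299.4184) = 755.4695 / 556.2081 = 1.35825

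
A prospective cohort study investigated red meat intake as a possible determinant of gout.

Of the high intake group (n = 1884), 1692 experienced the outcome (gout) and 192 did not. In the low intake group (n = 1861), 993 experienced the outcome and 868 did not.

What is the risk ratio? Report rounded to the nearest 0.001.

1.683

From the description: a = 1692, b = 192, c = 993, d = 868.
Risk in exposed = 1692/1884 = 0.89809; risk in unexposed = 993/1861 = 0.53358.
RR = 0.89809 / 0.53358 = 1.68313
The risk among the exposed is 1.68 times that among the unexposed.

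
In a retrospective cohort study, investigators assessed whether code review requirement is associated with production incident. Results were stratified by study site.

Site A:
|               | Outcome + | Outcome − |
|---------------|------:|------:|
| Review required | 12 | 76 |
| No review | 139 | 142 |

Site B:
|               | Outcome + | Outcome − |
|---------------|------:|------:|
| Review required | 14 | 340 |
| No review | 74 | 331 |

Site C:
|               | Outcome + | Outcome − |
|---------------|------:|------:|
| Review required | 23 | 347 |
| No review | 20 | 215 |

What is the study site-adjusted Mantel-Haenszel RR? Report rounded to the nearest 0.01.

0.32

RR_MH = Σ(aᵢ·n₀ᵢ/nᵢ) / Σ(cᵢ·n₁ᵢ/nᵢ), with n₁ᵢ = aᵢ+bᵢ (exposed), n₀ᵢ = cᵢ+dᵢ (unexposed), nᵢ = n₁ᵢ+n₀ᵢ.
Stratum 1 (Site A): n₁ = 88, n₀ = 281, n = 369; a·n₀/n = 12·281/369 = 9.1382; c·n₁/n = 139·88/369 = 33.1491
Stratum 2 (Site B): n₁ = 354, n₀ = 405, n = 759; a·n₀/n = 14·405/759 = 7.4704; c·n₁/n = 74·354/759 = 34.5138
Stratum 3 (Site C): n₁ = 370, n₀ = 235, n = 605; a·n₀/n = 23·235/605 = 8.9339; c·n₁/n = 20·370/605 = 12.2314
RR_MH = (9.1382 + 7.4704 + 8.9339) / (33.1491 + 34.5138 + 12.2314) = 25.5425 / 79.8943 = 0.31970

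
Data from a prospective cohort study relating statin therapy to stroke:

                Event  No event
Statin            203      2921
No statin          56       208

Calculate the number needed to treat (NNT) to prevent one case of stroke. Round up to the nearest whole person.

7

Risk in treated group = 203/3124 = 0.06498; risk in control = 56/264 = 0.21212.
Absolute risk reduction = 0.21212 − 0.06498 = 0.14714
NNT = 1 / ARR = 1 / 0.14714 = 6.796 → round up → 7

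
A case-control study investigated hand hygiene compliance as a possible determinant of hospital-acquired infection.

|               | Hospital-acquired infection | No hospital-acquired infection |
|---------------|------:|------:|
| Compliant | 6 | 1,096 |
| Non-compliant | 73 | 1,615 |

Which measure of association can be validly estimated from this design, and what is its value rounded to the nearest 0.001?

Cells: a = 6, b = 1096, c = 73, d = 1615.
This is a case-control study: participants were sampled on outcome status, so risks in the source population cannot be estimated directly — relative risk is not valid here. The odds ratio is the appropriate measure.
OR = (a·d)/(b·c) = (6 × 1615) / (1096 × 73) = 9690 / 80008 = 0.12111

0.121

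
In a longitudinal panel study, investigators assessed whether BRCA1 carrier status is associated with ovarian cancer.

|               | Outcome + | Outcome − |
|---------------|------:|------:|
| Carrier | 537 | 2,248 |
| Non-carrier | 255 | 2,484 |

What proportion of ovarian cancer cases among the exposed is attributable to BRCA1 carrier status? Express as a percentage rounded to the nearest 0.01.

Cells: a = 537, b = 2248, c = 255, d = 2484.
Risk in exposed = 537/2785 = 0.19282; risk in unexposed = 255/2739 = 0.09310.
RR = 0.19282/0.09310 = 2.07110
AR% = (RR − 1)/RR × 100 = (2.07110 − 1)/2.07110 × 100 = 51.7165%

51.72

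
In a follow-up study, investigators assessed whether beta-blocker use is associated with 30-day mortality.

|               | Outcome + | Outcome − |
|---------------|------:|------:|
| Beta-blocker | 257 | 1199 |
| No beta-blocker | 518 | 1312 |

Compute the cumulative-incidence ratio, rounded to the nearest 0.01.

0.62

Cells: a = 257, b = 1199, c = 518, d = 1312.
Risk in exposed = 257/1456 = 0.17651; risk in unexposed = 518/1830 = 0.28306.
RR = 0.17651 / 0.28306 = 0.62358
The risk is 38% lower among the exposed than among the unexposed.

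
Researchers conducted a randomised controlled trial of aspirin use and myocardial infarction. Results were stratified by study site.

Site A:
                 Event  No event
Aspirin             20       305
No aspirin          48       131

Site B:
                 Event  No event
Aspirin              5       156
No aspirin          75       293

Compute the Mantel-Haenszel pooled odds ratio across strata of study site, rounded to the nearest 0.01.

0.16

OR_MH = Σ(aᵢdᵢ/nᵢ) / Σ(bᵢcᵢ/nᵢ), where nᵢ is the stratum total.
Stratum 1 (Site A): n = 504; a·d/n = 20·131/504 = 5.1984; b·c/n = 305·48/504 = 29.0476
Stratum 2 (Site B): n = 529; a·d/n = 5·293/529 = 2.7694; b·c/n = 156·75/529 = 22.1172
OR_MH = (5.1984 + 2.7694) / (29.0476 + 22.1172) = 7.9678 / 51.1648 = 0.15573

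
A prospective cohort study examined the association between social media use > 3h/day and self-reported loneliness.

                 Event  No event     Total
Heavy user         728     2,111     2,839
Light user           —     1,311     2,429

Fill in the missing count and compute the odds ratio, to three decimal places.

The missing cell is in the unexposed row: 2429 − 1311 = 1118.
So a = 728, b = 2111, c = 1118, d = 1311.
OR = (a·d)/(b·c) = (728 × 1311) / (2111 × 1118) = 954408 / 2360098 = 0.40439

0.404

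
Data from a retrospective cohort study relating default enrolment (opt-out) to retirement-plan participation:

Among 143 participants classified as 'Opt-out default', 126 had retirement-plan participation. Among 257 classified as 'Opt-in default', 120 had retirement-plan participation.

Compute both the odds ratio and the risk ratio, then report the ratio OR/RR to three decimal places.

4.484

From the description: a = 126, b = 17, c = 120, d = 137.
OR = (126·137)/(17·120) = 17262/2040 = 8.46176
Risk in exposed = 126/143 = 0.88112; risk in unexposed = 120/257 = 0.46693; RR = 1.88706
OR/RR = 8.46176 / 1.88706 = 4.48409
The outcome is not rare, so the OR lies further from 1 than the RR.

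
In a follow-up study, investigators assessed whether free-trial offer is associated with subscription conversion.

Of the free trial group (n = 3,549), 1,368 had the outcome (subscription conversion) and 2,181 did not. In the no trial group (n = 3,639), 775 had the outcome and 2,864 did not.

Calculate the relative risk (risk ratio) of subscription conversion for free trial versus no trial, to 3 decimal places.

From the description: a = 1368, b = 2181, c = 775, d = 2864.
Risk in exposed = 1368/3549 = 0.38546; risk in unexposed = 775/3639 = 0.21297.
RR = 0.38546 / 0.21297 = 1.80992
The risk among the exposed is 1.81 times that among the unexposed.

1.810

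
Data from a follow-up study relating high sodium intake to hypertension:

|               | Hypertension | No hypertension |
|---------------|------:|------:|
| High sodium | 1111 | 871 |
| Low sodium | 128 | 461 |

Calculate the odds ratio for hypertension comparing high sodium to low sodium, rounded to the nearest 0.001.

4.594

Cells: a = 1111, b = 871, c = 128, d = 461.
OR = (a·d)/(b·c) = (1111 × 461) / (871 × 128) = 512171 / 111488 = 4.59396
The odds of hypertension are about 4.59 times as high in the high sodium group.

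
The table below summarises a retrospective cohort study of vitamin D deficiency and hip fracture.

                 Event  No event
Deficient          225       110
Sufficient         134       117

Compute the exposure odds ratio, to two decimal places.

Cells: a = 225, b = 110, c = 134, d = 117.
OR = (a·d)/(b·c) = (225 × 117) / (110 × 134) = 26325 / 14740 = 1.78596
The odds of hip fracture are about 1.79 times as high in the deficient group.

1.79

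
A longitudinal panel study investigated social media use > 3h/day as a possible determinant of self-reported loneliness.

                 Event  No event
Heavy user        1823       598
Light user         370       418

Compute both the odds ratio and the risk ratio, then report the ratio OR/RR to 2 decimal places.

2.15

Cells: a = 1823, b = 598, c = 370, d = 418.
OR = (1823·418)/(598·370) = 762014/221260 = 3.44398
Risk in exposed = 1823/2421 = 0.75299; risk in unexposed = 370/788 = 0.46954; RR = 1.60368
OR/RR = 3.44398 / 1.60368 = 2.14755
The outcome is not rare, so the OR lies further from 1 than the RR.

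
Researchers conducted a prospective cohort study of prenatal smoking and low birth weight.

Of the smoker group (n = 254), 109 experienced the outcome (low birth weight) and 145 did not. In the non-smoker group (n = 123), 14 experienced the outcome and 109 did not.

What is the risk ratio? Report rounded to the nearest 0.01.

3.77

From the description: a = 109, b = 145, c = 14, d = 109.
Risk in exposed = 109/254 = 0.42913; risk in unexposed = 14/123 = 0.11382.
RR = 0.42913 / 0.11382 = 3.77025
The risk among the exposed is 3.77 times that among the unexposed.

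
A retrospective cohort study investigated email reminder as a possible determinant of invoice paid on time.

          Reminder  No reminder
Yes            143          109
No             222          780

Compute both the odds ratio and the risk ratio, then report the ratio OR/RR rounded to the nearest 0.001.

Reading the table with exposure as columns: a = 143 (Reminder, case), b = 222 (Reminder, non-case), c = 109 (No reminder, case), d = 780.
OR = (143·780)/(222·109) = 111540/24198 = 4.60947
Risk in exposed = 143/365 = 0.39178; risk in unexposed = 109/889 = 0.12261; RR = 3.19535
OR/RR = 4.60947 / 3.19535 = 1.44256
The outcome is not rare, so the OR lies further from 1 than the RR.

1.443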